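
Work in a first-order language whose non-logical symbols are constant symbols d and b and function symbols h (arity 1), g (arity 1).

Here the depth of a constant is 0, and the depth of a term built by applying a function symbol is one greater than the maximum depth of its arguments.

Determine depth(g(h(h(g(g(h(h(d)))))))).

7

depth(h(d)) = 1 + depth(d) = 1 + 0 = 1
depth(h(h(d))) = 1 + depth(h(d)) = 1 + 1 = 2
depth(g(h(h(d)))) = 1 + depth(h(h(d))) = 1 + 2 = 3
depth(g(g(h(h(d))))) = 1 + depth(g(h(h(d)))) = 1 + 3 = 4
depth(h(g(g(h(h(d)))))) = 1 + depth(g(g(h(h(d))))) = 1 + 4 = 5
depth(h(h(g(g(h(h(d))))))) = 1 + depth(h(g(g(h(h(d)))))) = 1 + 5 = 6
depth(g(h(h(g(g(h(h(d)))))))) = 1 + depth(h(h(g(g(h(h(d))))))) = 1 + 6 = 7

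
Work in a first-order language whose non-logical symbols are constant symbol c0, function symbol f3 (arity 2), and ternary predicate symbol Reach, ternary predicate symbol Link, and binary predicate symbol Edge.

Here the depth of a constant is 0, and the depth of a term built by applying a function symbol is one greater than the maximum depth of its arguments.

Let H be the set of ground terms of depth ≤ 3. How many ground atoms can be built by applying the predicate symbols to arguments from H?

First count ground terms of depth ≤ 3.
Let N_k = |{terms of depth ≤ k}|. Then N_0 = 1 and N_k = 1 + N_{k-1}^2 for k ≥ 1 (one summand per function symbol, arity giving the exponent).
N_0 = 1
N_1 = 1 + 1^2 = 2
N_2 = 1 + 2^2 = 5
N_3 = 1 + 5^2 = 26
So |H| = 26.
Ground atoms are formed by filling each argument slot of a predicate with a term from H, so an r-ary predicate gives |H|^r atoms:
  Reach: 26^3 = 17576;  Link: 26^3 = 17576;  Edge: 26^2 = 676
Total ground atoms: 17576 + 17576 + 676 = 35828.

35828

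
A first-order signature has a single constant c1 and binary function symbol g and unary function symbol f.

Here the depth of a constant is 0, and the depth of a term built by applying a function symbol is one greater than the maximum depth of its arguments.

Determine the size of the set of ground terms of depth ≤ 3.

Write N_k for the number of ground terms of depth ≤ k. A term of depth ≤ k is either a constant or a function symbol applied to arguments of depth ≤ k−1, so N_k = 1 + N_{k-1}^2 + N_{k-1}.
N_0 = 1
N_1 = 1 + 1^2 + 1 = 3
N_2 = 1 + 3^2 + 3 = 13
N_3 = 1 + 13^2 + 13 = 183

183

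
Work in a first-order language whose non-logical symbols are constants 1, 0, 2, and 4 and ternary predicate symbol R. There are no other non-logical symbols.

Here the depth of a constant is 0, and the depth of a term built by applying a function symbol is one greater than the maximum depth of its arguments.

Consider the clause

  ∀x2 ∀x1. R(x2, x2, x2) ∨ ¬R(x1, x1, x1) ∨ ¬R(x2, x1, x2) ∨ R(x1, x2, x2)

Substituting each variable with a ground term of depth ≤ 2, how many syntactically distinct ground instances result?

16

Ground terms of depth ≤ 2:
  With no function symbols every ground term is a constant, so there are exactly 4 ground terms at every depth bound.
  N_0 = 4
  N_1 = 4
  N_2 = 4
  Explicitly: 1, 0, 2, 4.
So there are 4 ground terms available for substitution.
The clause has 2 distinct variables (x2, x1), each appearing in the body. In the free term algebra distinct substitutions yield syntactically distinct ground instances.
Number of ground instances = 4^2 = 16.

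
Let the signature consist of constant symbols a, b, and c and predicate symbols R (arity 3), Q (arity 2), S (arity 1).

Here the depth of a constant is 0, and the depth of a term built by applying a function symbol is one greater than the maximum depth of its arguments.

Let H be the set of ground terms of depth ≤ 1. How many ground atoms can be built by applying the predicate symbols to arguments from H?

First count ground terms of depth ≤ 1.
With no function symbols every ground term is a constant, so there are exactly 3 ground terms at every depth bound.
N_0 = 3
N_1 = 3
So |H| = 3.
For each predicate symbol, the number of ground atoms is |H| raised to its arity; summing:
  R: 3^3 = 27;  Q: 3^2 = 9;  S: 3
Total ground atoms: 27 + 9 + 3 = 39.

39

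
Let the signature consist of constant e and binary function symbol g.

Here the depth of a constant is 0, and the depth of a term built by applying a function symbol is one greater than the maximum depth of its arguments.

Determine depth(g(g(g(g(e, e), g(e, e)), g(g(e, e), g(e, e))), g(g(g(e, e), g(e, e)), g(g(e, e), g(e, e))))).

4

depth(g(e, e)) = 1 + max(0, 0) = 1
depth(g(g(e, e), g(e, e))) = 1 + max(1, 1) = 2
depth(g(g(g(e, e), g(e, e)), g(g(e, e), g(e, e)))) = 1 + max(2, 2) = 3
depth(g(g(g(g(e, e), g(e, e)), g(g(e, e), g(e, e))), g(g(g(e, e), g(e, e)), g(g(e, e), g(e, e))))) = 1 + max(3, 3) = 4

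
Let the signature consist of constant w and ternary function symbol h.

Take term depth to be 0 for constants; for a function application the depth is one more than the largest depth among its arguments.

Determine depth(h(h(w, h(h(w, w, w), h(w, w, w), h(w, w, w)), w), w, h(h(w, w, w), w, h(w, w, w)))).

depth(h(w, w, w)) = 1 + max(0, 0, 0) = 1
depth(h(h(w, w, w), h(w, w, w), h(w, w, w))) = 1 + max(1, 1, 1) = 2
depth(h(w, h(h(w, w, w), h(w, w, w), h(w, w, w)), w)) = 1 + max(0, 2, 0) = 3
depth(h(h(w, w, w), w, h(w, w, w))) = 1 + max(1, 0, 1) = 2
depth(h(h(w, h(h(w, w, w), h(w, w, w), h(w, w, w)), w), w, h(h(w, w, w), w, h(w, w, w)))) = 1 + max(3, 0, 2) = 4

4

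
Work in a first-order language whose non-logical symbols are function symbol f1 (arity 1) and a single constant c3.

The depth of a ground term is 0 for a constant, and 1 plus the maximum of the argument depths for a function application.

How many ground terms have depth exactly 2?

If N_k denotes the number of depth-≤k ground terms, the 1 constant gives N_0 = 1, and each function symbol of arity r contributes N_{k-1}^r new terms at level k: N_k = 1 + N_{k-1}.
N_0 = 1
N_1 = 1 + 1 = 2
N_2 = 1 + 2 = 3
Terms of depth exactly 2: N_2 − N_1 = 3 − 2 = 1.

1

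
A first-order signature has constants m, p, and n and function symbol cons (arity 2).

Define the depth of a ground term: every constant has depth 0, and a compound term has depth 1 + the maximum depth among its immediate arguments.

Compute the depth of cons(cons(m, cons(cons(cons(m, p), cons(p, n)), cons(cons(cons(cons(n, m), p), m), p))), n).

depth(cons(m, p)) = 1 + max(0, 0) = 1
depth(cons(p, n)) = 1 + max(0, 0) = 1
depth(cons(cons(m, p), cons(p, n))) = 1 + max(1, 1) = 2
depth(cons(n, m)) = 1 + max(0, 0) = 1
depth(cons(cons(n, m), p)) = 1 + max(1, 0) = 2
depth(cons(cons(cons(n, m), p), m)) = 1 + max(2, 0) = 3
depth(cons(cons(cons(cons(n, m), p), m), p)) = 1 + max(3, 0) = 4
depth(cons(cons(cons(m, p), cons(p, n)), cons(cons(cons(cons(n, m), p), m), p))) = 1 + max(2, 4) = 5
depth(cons(m, cons(cons(cons(m, p), cons(p, n)), cons(cons(cons(cons(n, m), p), m), p)))) = 1 + max(0, 5) = 6
depth(cons(cons(m, cons(cons(cons(m, p), cons(p, n)), cons(cons(cons(cons(n, m), p), m), p))), n)) = 1 + max(6, 0) = 7

7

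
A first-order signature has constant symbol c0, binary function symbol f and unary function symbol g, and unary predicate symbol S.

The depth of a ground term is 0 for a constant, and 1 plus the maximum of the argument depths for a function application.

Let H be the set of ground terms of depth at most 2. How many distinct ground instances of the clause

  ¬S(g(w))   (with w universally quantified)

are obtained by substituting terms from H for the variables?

Ground terms of depth ≤ 2:
  Let N_k = |{terms of depth ≤ k}|. Then N_0 = 1 and N_k = 1 + N_{k-1}^2 + N_{k-1} for k ≥ 1 (one summand per function symbol, arity giving the exponent).
  N_0 = 1
  N_1 = 1 + 1^2 + 1 = 3
  N_2 = 1 + 3^2 + 3 = 13
So there are 13 ground terms available for substitution.
The variable w ranges independently over the available ground terms, and distinct assignments produce distinct instances.
Number of ground instances = 13.

13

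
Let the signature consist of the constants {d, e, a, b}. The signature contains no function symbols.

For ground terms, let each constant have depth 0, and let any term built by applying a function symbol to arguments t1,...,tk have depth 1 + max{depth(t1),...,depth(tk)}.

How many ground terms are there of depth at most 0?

4

With no function symbols every ground term is a constant, so there are exactly 4 ground terms at every depth bound.
N_0 = 4
Explicitly: d, e, a, b.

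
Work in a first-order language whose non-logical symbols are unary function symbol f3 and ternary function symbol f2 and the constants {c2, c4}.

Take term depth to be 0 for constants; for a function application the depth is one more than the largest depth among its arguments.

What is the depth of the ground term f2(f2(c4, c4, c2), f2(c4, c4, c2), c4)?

depth(f2(c4, c4, c2)) = 1 + max(0, 0, 0) = 1
depth(f2(f2(c4, c4, c2), f2(c4, c4, c2), c4)) = 1 + max(1, 1, 0) = 2

2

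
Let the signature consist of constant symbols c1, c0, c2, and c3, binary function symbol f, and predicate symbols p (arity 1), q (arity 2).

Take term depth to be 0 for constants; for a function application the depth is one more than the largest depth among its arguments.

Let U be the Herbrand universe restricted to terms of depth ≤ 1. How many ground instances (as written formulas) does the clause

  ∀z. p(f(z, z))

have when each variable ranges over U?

Ground terms of depth ≤ 1:
  Let N_k = |{terms of depth ≤ k}|. Then N_0 = 4 and N_k = 4 + N_{k-1}^2 for k ≥ 1 (one summand per function symbol, arity giving the exponent).
  N_0 = 4
  N_1 = 4 + 4^2 = 20
So there are 20 ground terms available for substitution.
There is 1 variable to instantiate (z),  occurring in at least one literal, so different choices give different ground instances.
Number of ground instances = 20.

20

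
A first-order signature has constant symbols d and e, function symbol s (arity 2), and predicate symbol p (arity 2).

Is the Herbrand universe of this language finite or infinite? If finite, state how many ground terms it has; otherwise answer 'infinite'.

The signature has at least one function symbol (s, arity 2) and at least one constant (d).
Iterating s gives infinitely many distinct ground terms: d, s(d, d), s(s(d, d), s(d, d)), ...
So the Herbrand universe is infinite.

infinite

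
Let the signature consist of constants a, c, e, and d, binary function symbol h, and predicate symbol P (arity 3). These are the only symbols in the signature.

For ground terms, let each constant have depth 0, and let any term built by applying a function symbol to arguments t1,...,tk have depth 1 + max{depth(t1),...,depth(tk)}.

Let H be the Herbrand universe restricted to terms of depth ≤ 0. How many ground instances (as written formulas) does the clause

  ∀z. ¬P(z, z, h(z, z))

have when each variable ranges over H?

Ground terms of depth ≤ 0:
  Count level by level. With function symbols h/2, the terms of depth ≤ k are the 4 constants together with each function applied to depth-≤(k−1) tuples, so N_k = 4 + N_{k-1}^2.
  N_0 = 4
So there are 4 ground terms available for substitution.
The body mentions the single quantified variable z; since ground terms form a free algebra, no two substitutions collapse to the same formula.
Number of ground instances = 4.

4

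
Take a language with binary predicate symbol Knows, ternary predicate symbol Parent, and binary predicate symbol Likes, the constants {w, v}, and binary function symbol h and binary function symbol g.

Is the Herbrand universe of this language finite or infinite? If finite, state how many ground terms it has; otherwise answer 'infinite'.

The signature has at least one function symbol (h, arity 2) and at least one constant (w).
Iterating h gives infinitely many distinct ground terms: w, h(w, w), h(h(w, w), h(w, w)), ...
So the Herbrand universe is infinite.

infinite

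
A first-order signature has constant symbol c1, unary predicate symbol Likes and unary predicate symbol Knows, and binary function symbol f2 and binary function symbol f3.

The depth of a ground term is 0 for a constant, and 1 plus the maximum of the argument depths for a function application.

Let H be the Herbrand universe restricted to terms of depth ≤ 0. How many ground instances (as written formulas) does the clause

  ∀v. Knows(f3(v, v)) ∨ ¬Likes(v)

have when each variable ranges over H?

Ground terms of depth ≤ 0:
  Let N_k count ground terms of depth at most k. Each non-constant term of depth ≤ k is some function symbol applied to depth-≤(k−1) arguments, giving N_k = 1 + N_{k-1}^2 + N_{k-1}^2.
  N_0 = 1
  Explicitly: c1.
So there is exactly 1 ground term available for substitution.
The variable v ranges independently over the available ground terms, and distinct assignments produce distinct instances.
Number of ground instances = 1.

1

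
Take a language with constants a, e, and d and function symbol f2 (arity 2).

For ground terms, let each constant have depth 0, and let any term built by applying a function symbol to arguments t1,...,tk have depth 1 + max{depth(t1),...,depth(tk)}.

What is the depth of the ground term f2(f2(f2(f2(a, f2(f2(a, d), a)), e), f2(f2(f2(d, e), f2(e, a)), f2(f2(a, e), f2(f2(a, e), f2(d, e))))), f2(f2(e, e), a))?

6

depth(f2(a, d)) = 1 + max(0, 0) = 1
depth(f2(f2(a, d), a)) = 1 + max(1, 0) = 2
depth(f2(a, f2(f2(a, d), a))) = 1 + max(0, 2) = 3
depth(f2(f2(a, f2(f2(a, d), a)), e)) = 1 + max(3, 0) = 4
depth(f2(d, e)) = 1 + max(0, 0) = 1
depth(f2(e, a)) = 1 + max(0, 0) = 1
depth(f2(f2(d, e), f2(e, a))) = 1 + max(1, 1) = 2
depth(f2(a, e)) = 1 + max(0, 0) = 1
depth(f2(f2(a, e), f2(d, e))) = 1 + max(1, 1) = 2
depth(f2(f2(a, e), f2(f2(a, e), f2(d, e)))) = 1 + max(1, 2) = 3
depth(f2(f2(f2(d, e), f2(e, a)), f2(f2(a, e), f2(f2(a, e), f2(d, e))))) = 1 + max(2, 3) = 4
depth(f2(f2(f2(a, f2(f2(a, d), a)), e), f2(f2(f2(d, e), f2(e, a)), f2(f2(a, e), f2(f2(a, e), f2(d, e)))))) = 1 + max(4, 4) = 5
depth(f2(e, e)) = 1 + max(0, 0) = 1
depth(f2(f2(e, e), a)) = 1 + max(1, 0) = 2
depth(f2(f2(f2(f2(a, f2(f2(a, d), a)), e), f2(f2(f2(d, e), f2(e, a)), f2(f2(a, e), f2(f2(a, e), f2(d, e))))), f2(f2(e, e), a))) = 1 + max(5, 2) = 6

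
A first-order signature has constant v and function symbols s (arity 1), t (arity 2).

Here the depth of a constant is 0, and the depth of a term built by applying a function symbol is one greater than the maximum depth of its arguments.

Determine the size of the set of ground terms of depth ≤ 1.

Let N_k count ground terms of depth at most k. Each non-constant term of depth ≤ k is some function symbol applied to depth-≤(k−1) arguments, giving N_k = 1 + N_{k-1} + N_{k-1}^2.
N_0 = 1
N_1 = 1 + 1 + 1^2 = 3

3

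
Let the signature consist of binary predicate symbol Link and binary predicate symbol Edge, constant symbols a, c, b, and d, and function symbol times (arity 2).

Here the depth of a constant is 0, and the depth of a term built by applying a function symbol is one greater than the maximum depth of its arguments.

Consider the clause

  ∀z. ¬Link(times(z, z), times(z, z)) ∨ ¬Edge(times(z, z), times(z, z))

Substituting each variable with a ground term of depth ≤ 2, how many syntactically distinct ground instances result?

404

Ground terms of depth ≤ 2:
  Let N_k = |{terms of depth ≤ k}|. Then N_0 = 4 and N_k = 4 + N_{k-1}^2 for k ≥ 1 (one summand per function symbol, arity giving the exponent).
  N_0 = 4
  N_1 = 4 + 4^2 = 20
  N_2 = 4 + 20^2 = 404
So there are 404 ground terms available for substitution.
There is 1 variable to instantiate (z),  occurring in at least one literal, so different choices give different ground instances.
Number of ground instances = 404.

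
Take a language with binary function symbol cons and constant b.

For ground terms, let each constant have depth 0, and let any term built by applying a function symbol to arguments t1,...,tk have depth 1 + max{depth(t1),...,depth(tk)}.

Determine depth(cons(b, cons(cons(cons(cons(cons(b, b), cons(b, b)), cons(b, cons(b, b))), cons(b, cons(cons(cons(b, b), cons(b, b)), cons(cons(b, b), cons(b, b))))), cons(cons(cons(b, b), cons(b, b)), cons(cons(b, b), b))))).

depth(cons(b, b)) = 1 + max(0, 0) = 1
depth(cons(cons(b, b), cons(b, b))) = 1 + max(1, 1) = 2
depth(cons(b, cons(b, b))) = 1 + max(0, 1) = 2
depth(cons(cons(cons(b, b), cons(b, b)), cons(b, cons(b, b)))) = 1 + max(2, 2) = 3
depth(cons(cons(cons(b, b), cons(b, b)), cons(cons(b, b), cons(b, b)))) = 1 + max(2, 2) = 3
depth(cons(b, cons(cons(cons(b, b), cons(b, b)), cons(cons(b, b), cons(b, b))))) = 1 + max(0, 3) = 4
depth(cons(cons(cons(cons(b, b), cons(b, b)), cons(b, cons(b, b))), cons(b, cons(cons(cons(b, b), cons(b, b)), cons(cons(b, b), cons(b, b)))))) = 1 + max(3, 4) = 5
depth(cons(cons(b, b), b)) = 1 + max(1, 0) = 2
depth(cons(cons(cons(b, b), cons(b, b)), cons(cons(b, b), b))) = 1 + max(2, 2) = 3
depth(cons(cons(cons(cons(cons(b, b), cons(b, b)), cons(b, cons(b, b))), cons(b, cons(cons(cons(b, b), cons(b, b)), cons(cons(b, b), cons(b, b))))), cons(cons(cons(b, b), cons(b, b)), cons(cons(b, b), b)))) = 1 + max(5, 3) = 6
depth(cons(b, cons(cons(cons(cons(cons(b, b), cons(b, b)), cons(b, cons(b, b))), cons(b, cons(cons(cons(b, b), cons(b, b)), cons(cons(b, b), cons(b, b))))), cons(cons(cons(b, b), cons(b, b)), cons(cons(b, b), b))))) = 1 + max(0, 6) = 7

7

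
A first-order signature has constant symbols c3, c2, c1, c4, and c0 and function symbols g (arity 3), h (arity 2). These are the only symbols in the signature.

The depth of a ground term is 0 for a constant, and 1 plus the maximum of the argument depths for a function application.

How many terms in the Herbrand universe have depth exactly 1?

Let N_k = |{terms of depth ≤ k}|. Then N_0 = 5 and N_k = 5 + N_{k-1}^3 + N_{k-1}^2 for k ≥ 1 (one summand per function symbol, arity giving the exponent).
N_0 = 5
N_1 = 5 + 5^3 + 5^2 = 155
Terms of depth exactly 1: N_1 − N_0 = 155 − 5 = 150.

150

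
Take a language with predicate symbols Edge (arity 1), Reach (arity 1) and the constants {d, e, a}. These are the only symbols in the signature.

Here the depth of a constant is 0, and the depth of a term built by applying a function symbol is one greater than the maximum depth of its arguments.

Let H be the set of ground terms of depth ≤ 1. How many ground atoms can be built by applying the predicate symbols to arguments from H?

First count ground terms of depth ≤ 1.
With no function symbols every ground term is a constant, so there are exactly 3 ground terms at every depth bound.
N_0 = 3
N_1 = 3
Explicitly: d, e, a.
So |H| = 3.
Ground atoms are formed by filling each argument slot of a predicate with a term from H, so an r-ary predicate gives |H|^r atoms:
  Edge: 3;  Reach: 3
Total ground atoms: 3 + 3 = 6.

6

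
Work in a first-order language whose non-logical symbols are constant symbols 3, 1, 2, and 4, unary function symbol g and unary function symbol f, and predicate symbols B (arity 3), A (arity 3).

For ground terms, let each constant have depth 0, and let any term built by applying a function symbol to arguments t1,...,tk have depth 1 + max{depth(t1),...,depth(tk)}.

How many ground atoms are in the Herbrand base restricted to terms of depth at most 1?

First count ground terms of depth ≤ 1.
Let N_k = |{terms of depth ≤ k}|. Then N_0 = 4 and N_k = 4 + N_{k-1} + N_{k-1} for k ≥ 1 (one summand per function symbol, arity giving the exponent).
N_0 = 4
N_1 = 4 + 4 + 4 = 12
So |H| = 12.
A ground atom is a predicate applied to a tuple of terms from H, so the count is the sum over predicates of |H|^arity:
  B: 12^3 = 1728;  A: 12^3 = 1728
Total ground atoms: 1728 + 1728 = 3456.

3456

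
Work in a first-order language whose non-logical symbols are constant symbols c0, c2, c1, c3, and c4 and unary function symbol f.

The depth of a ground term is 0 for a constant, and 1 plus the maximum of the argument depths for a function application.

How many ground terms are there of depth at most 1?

10

Let N_k = |{terms of depth ≤ k}|. Then N_0 = 5 and N_k = 5 + N_{k-1} for k ≥ 1 (one summand per function symbol, arity giving the exponent).
N_0 = 5
N_1 = 5 + 5 = 10
Explicitly: c0, c2, c1, c3, c4, f(c0), f(c2), f(c1), f(c3), f(c4).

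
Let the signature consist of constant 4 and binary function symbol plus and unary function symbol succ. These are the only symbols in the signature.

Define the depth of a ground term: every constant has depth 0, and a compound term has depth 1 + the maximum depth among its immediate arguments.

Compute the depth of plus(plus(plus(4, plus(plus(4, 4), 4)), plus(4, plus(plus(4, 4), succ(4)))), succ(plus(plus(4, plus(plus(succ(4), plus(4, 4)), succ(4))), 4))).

depth(plus(4, 4)) = 1 + max(0, 0) = 1
depth(plus(plus(4, 4), 4)) = 1 + max(1, 0) = 2
depth(plus(4, plus(plus(4, 4), 4))) = 1 + max(0, 2) = 3
depth(succ(4)) = 1 + depth(4) = 1 + 0 = 1
depth(plus(plus(4, 4), succ(4))) = 1 + max(1, 1) = 2
depth(plus(4, plus(plus(4, 4), succ(4)))) = 1 + max(0, 2) = 3
depth(plus(plus(4, plus(plus(4, 4), 4)), plus(4, plus(plus(4, 4), succ(4))))) = 1 + max(3, 3) = 4
depth(plus(succ(4), plus(4, 4))) = 1 + max(1, 1) = 2
depth(plus(plus(succ(4), plus(4, 4)), succ(4))) = 1 + max(2, 1) = 3
depth(plus(4, plus(plus(succ(4), plus(4, 4)), succ(4)))) = 1 + max(0, 3) = 4
depth(plus(plus(4, plus(plus(succ(4), plus(4, 4)), succ(4))), 4)) = 1 + max(4, 0) = 5
depth(succ(plus(plus(4, plus(plus(succ(4), plus(4, 4)), succ(4))), 4))) = 1 + depth(plus(plus(4, plus(plus(succ(4), plus(4, 4)), succ(4))), 4)) = 1 + 5 = 6
depth(plus(plus(plus(4, plus(plus(4, 4), 4)), plus(4, plus(plus(4, 4), succ(4)))), succ(plus(plus(4, plus(plus(succ(4), plus(4, 4)), succ(4))), 4)))) = 1 + max(4, 6) = 7

7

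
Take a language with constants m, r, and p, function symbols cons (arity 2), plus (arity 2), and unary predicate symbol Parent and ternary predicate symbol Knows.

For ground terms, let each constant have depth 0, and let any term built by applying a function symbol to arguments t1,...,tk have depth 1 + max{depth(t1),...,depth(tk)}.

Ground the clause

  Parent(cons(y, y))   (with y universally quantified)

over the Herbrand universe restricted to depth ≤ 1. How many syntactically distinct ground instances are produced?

21

Ground terms of depth ≤ 1:
  If N_k denotes the number of depth-≤k ground terms, the 3 constants give N_0 = 3, and each function symbol of arity r contributes N_{k-1}^r new terms at level k: N_k = 3 + N_{k-1}^2 + N_{k-1}^2.
  N_0 = 3
  N_1 = 3 + 3^2 + 3^2 = 21
So there are 21 ground terms available for substitution.
The body mentions the single quantified variable y; since ground terms form a free algebra, no two substitutions collapse to the same formula.
Number of ground instances = 21.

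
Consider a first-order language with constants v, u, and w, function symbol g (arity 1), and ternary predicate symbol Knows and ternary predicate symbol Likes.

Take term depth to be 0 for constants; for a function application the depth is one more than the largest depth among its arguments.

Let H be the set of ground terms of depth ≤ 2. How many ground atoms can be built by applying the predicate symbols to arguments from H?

First count ground terms of depth ≤ 2.
If N_k denotes the number of depth-≤k ground terms, the 3 constants give N_0 = 3, and each function symbol of arity r contributes N_{k-1}^r new terms at level k: N_k = 3 + N_{k-1}.
N_0 = 3
N_1 = 3 + 3 = 6
N_2 = 3 + 6 = 9
Explicitly: v, u, w, g(v), g(u), g(w), g(g(v)), g(g(u)), g(g(w)).
So |H| = 9.
Ground atoms are formed by filling each argument slot of a predicate with a term from H, so an r-ary predicate gives |H|^r atoms:
  Knows: 9^3 = 729;  Likes: 9^3 = 729
Total ground atoms: 729 + 729 = 1458.

1458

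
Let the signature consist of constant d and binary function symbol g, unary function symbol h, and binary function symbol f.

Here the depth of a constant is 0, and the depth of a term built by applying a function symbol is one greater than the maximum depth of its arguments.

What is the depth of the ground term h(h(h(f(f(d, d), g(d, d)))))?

depth(f(d, d)) = 1 + max(0, 0) = 1
depth(g(d, d)) = 1 + max(0, 0) = 1
depth(f(f(d, d), g(d, d))) = 1 + max(1, 1) = 2
depth(h(f(f(d, d), g(d, d)))) = 1 + depth(f(f(d, d), g(d, d))) = 1 + 2 = 3
depth(h(h(f(f(d, d), g(d, d))))) = 1 + depth(h(f(f(d, d), g(d, d)))) = 1 + 3 = 4
depth(h(h(h(f(f(d, d), g(d, d)))))) = 1 + depth(h(h(f(f(d, d), g(d, d))))) = 1 + 4 = 5

5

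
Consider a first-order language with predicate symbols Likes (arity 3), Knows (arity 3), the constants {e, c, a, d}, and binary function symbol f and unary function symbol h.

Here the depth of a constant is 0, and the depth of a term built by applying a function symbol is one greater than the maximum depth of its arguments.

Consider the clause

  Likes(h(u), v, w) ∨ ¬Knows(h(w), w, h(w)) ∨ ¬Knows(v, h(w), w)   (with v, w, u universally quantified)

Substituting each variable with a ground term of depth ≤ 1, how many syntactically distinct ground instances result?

13824

Ground terms of depth ≤ 1:
  Let N_k = |{terms of depth ≤ k}|. Then N_0 = 4 and N_k = 4 + N_{k-1}^2 + N_{k-1} for k ≥ 1 (one summand per function symbol, arity giving the exponent).
  N_0 = 4
  N_1 = 4 + 4^2 + 4 = 24
So there are 24 ground terms available for substitution.
The body mentions every one of the 3 quantified variables; since ground terms form a free algebra, no two substitutions collapse to the same formula.
Number of ground instances = 24^3 = 13824.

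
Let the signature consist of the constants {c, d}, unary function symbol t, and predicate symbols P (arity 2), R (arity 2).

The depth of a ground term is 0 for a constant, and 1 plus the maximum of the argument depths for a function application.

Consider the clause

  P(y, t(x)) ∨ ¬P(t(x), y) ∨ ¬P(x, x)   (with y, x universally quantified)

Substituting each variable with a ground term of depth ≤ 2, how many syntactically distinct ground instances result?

36

Ground terms of depth ≤ 2:
  Let N_k count ground terms of depth at most k. Each non-constant term of depth ≤ k is some function symbol applied to depth-≤(k−1) arguments, giving N_k = 2 + N_{k-1}.
  N_0 = 2
  N_1 = 2 + 2 = 4
  N_2 = 2 + 4 = 6
  Explicitly: c, d, t(c), t(d), t(t(c)), t(t(d)).
So there are 6 ground terms available for substitution.
The body mentions every one of the 2 quantified variables; since ground terms form a free algebra, no two substitutions collapse to the same formula.
Number of ground instances = 6^2 = 36.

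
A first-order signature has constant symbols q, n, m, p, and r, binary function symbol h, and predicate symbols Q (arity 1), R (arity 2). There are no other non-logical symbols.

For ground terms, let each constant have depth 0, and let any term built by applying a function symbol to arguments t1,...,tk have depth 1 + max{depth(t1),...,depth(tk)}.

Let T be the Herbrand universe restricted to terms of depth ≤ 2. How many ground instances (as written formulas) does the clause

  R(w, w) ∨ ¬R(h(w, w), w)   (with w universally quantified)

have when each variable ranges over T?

Ground terms of depth ≤ 2:
  Count level by level. With function symbols h/2, the terms of depth ≤ k are the 5 constants together with each function applied to depth-≤(k−1) tuples, so N_k = 5 + N_{k-1}^2.
  N_0 = 5
  N_1 = 5 + 5^2 = 30
  N_2 = 5 + 30^2 = 905
So there are 905 ground terms available for substitution.
The clause has 1 distinct variable (w), which appears in the body. In the free term algebra distinct substitutions yield syntactically distinct ground instances.
Number of ground instances = 905.

905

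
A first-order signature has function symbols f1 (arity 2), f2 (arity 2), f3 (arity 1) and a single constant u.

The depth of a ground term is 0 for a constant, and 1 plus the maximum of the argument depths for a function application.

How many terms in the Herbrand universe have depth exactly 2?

Write N_k for the number of ground terms of depth ≤ k. A term of depth ≤ k is either a constant or a function symbol applied to arguments of depth ≤ k−1, so N_k = 1 + N_{k-1}^2 + N_{k-1}^2 + N_{k-1}.
N_0 = 1
N_1 = 1 + 1^2 + 1^2 + 1 = 4
N_2 = 1 + 4^2 + 4^2 + 4 = 37
Terms of depth exactly 2: N_2 − N_1 = 37 − 4 = 33.

33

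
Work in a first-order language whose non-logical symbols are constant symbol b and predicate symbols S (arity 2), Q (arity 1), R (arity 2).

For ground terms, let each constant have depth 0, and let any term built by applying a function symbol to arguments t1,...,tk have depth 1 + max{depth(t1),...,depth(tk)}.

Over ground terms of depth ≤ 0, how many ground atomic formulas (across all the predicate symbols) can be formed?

3

First count ground terms of depth ≤ 0.
With no function symbols every ground term is a constant, so there is exactly 1 ground term at every depth bound.
N_0 = 1
Explicitly: b.
So |H| = 1.
Ground atoms are formed by filling each argument slot of a predicate with a term from H, so an r-ary predicate gives |H|^r atoms:
  S: 1^2 = 1;  Q: 1;  R: 1^2 = 1
Total ground atoms: 1 + 1 + 1 = 3.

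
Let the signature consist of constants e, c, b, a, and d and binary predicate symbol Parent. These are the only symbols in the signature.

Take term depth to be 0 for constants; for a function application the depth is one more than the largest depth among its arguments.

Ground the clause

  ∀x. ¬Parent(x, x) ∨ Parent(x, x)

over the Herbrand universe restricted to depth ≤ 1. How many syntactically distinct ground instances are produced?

5

Ground terms of depth ≤ 1:
  With no function symbols every ground term is a constant, so there are exactly 5 ground terms at every depth bound.
  N_0 = 5
  N_1 = 5
  Explicitly: e, c, b, a, d.
So there are 5 ground terms available for substitution.
The body mentions the single quantified variable x; since ground terms form a free algebra, no two substitutions collapse to the same formula.
Number of ground instances = 5.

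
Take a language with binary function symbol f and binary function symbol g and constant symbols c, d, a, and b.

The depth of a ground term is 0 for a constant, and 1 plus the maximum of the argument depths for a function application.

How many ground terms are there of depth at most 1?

36

Write N_k for the number of ground terms of depth ≤ k. A term of depth ≤ k is either a constant or a function symbol applied to arguments of depth ≤ k−1, so N_k = 4 + N_{k-1}^2 + N_{k-1}^2.
N_0 = 4
N_1 = 4 + 4^2 + 4^2 = 36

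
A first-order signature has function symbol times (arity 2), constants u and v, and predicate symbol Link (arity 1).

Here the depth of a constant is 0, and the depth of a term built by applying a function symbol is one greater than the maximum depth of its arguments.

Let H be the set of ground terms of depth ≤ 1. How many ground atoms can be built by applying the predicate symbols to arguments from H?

6

First count ground terms of depth ≤ 1.
If N_k denotes the number of depth-≤k ground terms, the 2 constants give N_0 = 2, and each function symbol of arity r contributes N_{k-1}^r new terms at level k: N_k = 2 + N_{k-1}^2.
N_0 = 2
N_1 = 2 + 2^2 = 6
So |H| = 6.
Ground atoms are formed by filling each argument slot of a predicate with a term from H, so an r-ary predicate gives |H|^r atoms:
  Link: 6
Total ground atoms: 6.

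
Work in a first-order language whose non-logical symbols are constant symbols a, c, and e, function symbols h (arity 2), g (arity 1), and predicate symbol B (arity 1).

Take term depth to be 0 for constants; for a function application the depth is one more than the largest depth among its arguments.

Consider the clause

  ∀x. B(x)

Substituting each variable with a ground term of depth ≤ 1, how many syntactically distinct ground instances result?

15

Ground terms of depth ≤ 1:
  If N_k denotes the number of depth-≤k ground terms, the 3 constants give N_0 = 3, and each function symbol of arity r contributes N_{k-1}^r new terms at level k: N_k = 3 + N_{k-1}^2 + N_{k-1}.
  N_0 = 3
  N_1 = 3 + 3^2 + 3 = 15
So there are 15 ground terms available for substitution.
The clause has 1 distinct variable (x), which appears in the body. In the free term algebra distinct substitutions yield syntactically distinct ground instances.
Number of ground instances = 15.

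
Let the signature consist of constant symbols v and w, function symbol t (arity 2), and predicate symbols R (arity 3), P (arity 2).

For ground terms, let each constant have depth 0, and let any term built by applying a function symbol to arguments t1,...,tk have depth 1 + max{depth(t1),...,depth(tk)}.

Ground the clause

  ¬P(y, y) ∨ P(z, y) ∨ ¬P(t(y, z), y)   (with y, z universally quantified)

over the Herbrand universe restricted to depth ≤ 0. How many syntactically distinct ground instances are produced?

Ground terms of depth ≤ 0:
  If N_k denotes the number of depth-≤k ground terms, the 2 constants give N_0 = 2, and each function symbol of arity r contributes N_{k-1}^r new terms at level k: N_k = 2 + N_{k-1}^2.
  N_0 = 2
So there are 2 ground terms available for substitution.
The clause has 2 distinct variables (y, z), each appearing in the body. In the free term algebra distinct substitutions yield syntactically distinct ground instances.
Number of ground instances = 2^2 = 4.

4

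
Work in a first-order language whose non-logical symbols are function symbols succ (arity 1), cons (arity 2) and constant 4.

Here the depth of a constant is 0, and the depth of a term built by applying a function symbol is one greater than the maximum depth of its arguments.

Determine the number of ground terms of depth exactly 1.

Count level by level. With function symbols succ/1, cons/2, the terms of depth ≤ k are the 1 constant together with each function applied to depth-≤(k−1) tuples, so N_k = 1 + N_{k-1} + N_{k-1}^2.
N_0 = 1
N_1 = 1 + 1 + 1^2 = 3
Terms of depth exactly 1: N_1 − N_0 = 3 − 1 = 2.

2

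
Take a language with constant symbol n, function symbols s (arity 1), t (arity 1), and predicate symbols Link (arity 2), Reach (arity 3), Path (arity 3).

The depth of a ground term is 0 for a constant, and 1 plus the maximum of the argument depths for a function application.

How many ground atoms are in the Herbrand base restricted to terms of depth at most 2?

735

First count ground terms of depth ≤ 2.
Write N_k for the number of ground terms of depth ≤ k. A term of depth ≤ k is either a constant or a function symbol applied to arguments of depth ≤ k−1, so N_k = 1 + N_{k-1} + N_{k-1}.
N_0 = 1
N_1 = 1 + 1 + 1 = 3
N_2 = 1 + 3 + 3 = 7
Explicitly: n, s(n), s(s(n)), s(t(n)), t(n), t(s(n)), t(t(n)).
So |H| = 7.
A ground atom is a predicate applied to a tuple of terms from H, so the count is the sum over predicates of |H|^arity:
  Link: 7^2 = 49;  Reach: 7^3 = 343;  Path: 7^3 = 343
Total ground atoms: 49 + 343 + 343 = 735.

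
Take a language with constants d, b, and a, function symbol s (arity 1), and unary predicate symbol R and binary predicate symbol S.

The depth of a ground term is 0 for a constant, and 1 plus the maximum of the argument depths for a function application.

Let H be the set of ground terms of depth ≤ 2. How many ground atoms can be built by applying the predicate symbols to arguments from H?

First count ground terms of depth ≤ 2.
Count level by level. With function symbols s/1, the terms of depth ≤ k are the 3 constants together with each function applied to depth-≤(k−1) tuples, so N_k = 3 + N_{k-1}.
N_0 = 3
N_1 = 3 + 3 = 6
N_2 = 3 + 6 = 9
Explicitly: d, b, a, s(d), s(b), s(a), s(s(d)), s(s(b)), s(s(a)).
So |H| = 9.
For each predicate symbol, the number of ground atoms is |H| raised to its arity; summing:
  R: 9;  S: 9^2 = 81
Total ground atoms: 9 + 81 = 90.

90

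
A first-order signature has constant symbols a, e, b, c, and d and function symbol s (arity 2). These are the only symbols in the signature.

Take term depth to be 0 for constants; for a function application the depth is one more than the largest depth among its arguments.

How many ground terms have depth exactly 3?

Let N_k = |{terms of depth ≤ k}|. Then N_0 = 5 and N_k = 5 + N_{k-1}^2 for k ≥ 1 (one summand per function symbol, arity giving the exponent).
N_0 = 5
N_1 = 5 + 5^2 = 30
N_2 = 5 + 30^2 = 905
N_3 = 5 + 905^2 = 819030
Terms of depth exactly 3: N_3 − N_2 = 819030 − 905 = 818125.

818125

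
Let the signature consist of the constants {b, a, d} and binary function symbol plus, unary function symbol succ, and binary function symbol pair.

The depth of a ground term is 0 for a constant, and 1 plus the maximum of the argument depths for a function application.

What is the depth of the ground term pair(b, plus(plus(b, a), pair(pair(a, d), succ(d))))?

4

depth(plus(b, a)) = 1 + max(0, 0) = 1
depth(pair(a, d)) = 1 + max(0, 0) = 1
depth(succ(d)) = 1 + depth(d) = 1 + 0 = 1
depth(pair(pair(a, d), succ(d))) = 1 + max(1, 1) = 2
depth(plus(plus(b, a), pair(pair(a, d), succ(d)))) = 1 + max(1, 2) = 3
depth(pair(b, plus(plus(b, a), pair(pair(a, d), succ(d))))) = 1 + max(0, 3) = 4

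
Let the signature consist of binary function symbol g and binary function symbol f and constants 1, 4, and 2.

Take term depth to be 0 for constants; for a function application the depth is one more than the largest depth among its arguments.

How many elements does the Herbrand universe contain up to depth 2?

Write N_k for the number of ground terms of depth ≤ k. A term of depth ≤ k is either a constant or a function symbol applied to arguments of depth ≤ k−1, so N_k = 3 + N_{k-1}^2 + N_{k-1}^2.
N_0 = 3
N_1 = 3 + 3^2 + 3^2 = 21
N_2 = 3 + 21^2 + 21^2 = 885

885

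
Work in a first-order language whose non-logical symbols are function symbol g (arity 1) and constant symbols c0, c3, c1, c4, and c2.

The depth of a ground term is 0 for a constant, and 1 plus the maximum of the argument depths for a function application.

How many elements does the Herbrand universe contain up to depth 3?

20

Let N_k = |{terms of depth ≤ k}|. Then N_0 = 5 and N_k = 5 + N_{k-1} for k ≥ 1 (one summand per function symbol, arity giving the exponent).
N_0 = 5
N_1 = 5 + 5 = 10
N_2 = 5 + 10 = 15
N_3 = 5 + 15 = 20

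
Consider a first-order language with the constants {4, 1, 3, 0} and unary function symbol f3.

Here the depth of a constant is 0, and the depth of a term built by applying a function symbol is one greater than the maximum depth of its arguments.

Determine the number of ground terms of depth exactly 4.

4

Let N_k count ground terms of depth at most k. Each non-constant term of depth ≤ k is some function symbol applied to depth-≤(k−1) arguments, giving N_k = 4 + N_{k-1}.
N_0 = 4
N_1 = 4 + 4 = 8
N_2 = 4 + 8 = 12
N_3 = 4 + 12 = 16
N_4 = 4 + 16 = 20
Terms of depth exactly 4: N_4 − N_3 = 20 − 16 = 4.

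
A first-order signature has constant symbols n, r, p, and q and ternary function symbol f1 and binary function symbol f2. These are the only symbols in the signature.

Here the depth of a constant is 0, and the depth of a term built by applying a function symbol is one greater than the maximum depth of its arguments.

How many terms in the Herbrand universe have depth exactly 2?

Write N_k for the number of ground terms of depth ≤ k. A term of depth ≤ k is either a constant or a function symbol applied to arguments of depth ≤ k−1, so N_k = 4 + N_{k-1}^3 + N_{k-1}^2.
N_0 = 4
N_1 = 4 + 4^3 + 4^2 = 84
N_2 = 4 + 84^3 + 84^2 = 599764
Terms of depth exactly 2: N_2 − N_1 = 599764 − 84 = 599680.

599680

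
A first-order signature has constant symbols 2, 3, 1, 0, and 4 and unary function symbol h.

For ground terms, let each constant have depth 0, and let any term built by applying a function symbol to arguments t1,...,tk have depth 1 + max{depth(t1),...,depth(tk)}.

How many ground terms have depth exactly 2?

Count level by level. With function symbols h/1, the terms of depth ≤ k are the 5 constants together with each function applied to depth-≤(k−1) tuples, so N_k = 5 + N_{k-1}.
N_0 = 5
N_1 = 5 + 5 = 10
N_2 = 5 + 10 = 15
Terms of depth exactly 2: N_2 − N_1 = 15 − 10 = 5.

5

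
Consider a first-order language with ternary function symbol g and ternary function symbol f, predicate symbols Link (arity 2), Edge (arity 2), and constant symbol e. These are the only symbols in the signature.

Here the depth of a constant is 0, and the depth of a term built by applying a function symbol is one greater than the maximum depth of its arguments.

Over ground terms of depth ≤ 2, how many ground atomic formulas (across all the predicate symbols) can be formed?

First count ground terms of depth ≤ 2.
If N_k denotes the number of depth-≤k ground terms, the 1 constant gives N_0 = 1, and each function symbol of arity r contributes N_{k-1}^r new terms at level k: N_k = 1 + N_{k-1}^3 + N_{k-1}^3.
N_0 = 1
N_1 = 1 + 1^3 + 1^3 = 3
N_2 = 1 + 3^3 + 3^3 = 55
So |H| = 55.
For each predicate symbol, the number of ground atoms is |H| raised to its arity; summing:
  Link: 55^2 = 3025;  Edge: 55^2 = 3025
Total ground atoms: 3025 + 3025 = 6050.

6050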